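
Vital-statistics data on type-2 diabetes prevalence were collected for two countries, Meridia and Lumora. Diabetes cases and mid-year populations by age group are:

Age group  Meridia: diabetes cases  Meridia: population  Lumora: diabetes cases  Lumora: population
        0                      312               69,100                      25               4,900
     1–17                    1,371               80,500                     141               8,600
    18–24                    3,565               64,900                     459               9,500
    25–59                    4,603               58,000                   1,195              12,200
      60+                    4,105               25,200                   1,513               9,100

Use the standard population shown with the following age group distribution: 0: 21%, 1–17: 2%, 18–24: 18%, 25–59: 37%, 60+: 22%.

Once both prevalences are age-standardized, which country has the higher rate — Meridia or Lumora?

Lumora

Age-specific rates per 1,000 for Meridia: 4.515, 17.031, 54.931, 79.362, 162.897.
For Lumora: 5.102, 16.395, 48.316, 97.951, 166.264.
Standard weights: 0.21, 0.02, 0.18, 0.37, 0.22.
Meridia: 0.2100×4.515 + 0.0200×17.031 + 0.1800×54.931 + 0.3700×79.362 + 0.2200×162.897 = 76.3776 per 1,000.
Lumora: 0.2100×5.102 + 0.0200×16.395 + 0.1800×48.316 + 0.3700×97.951 + 0.2200×166.264 = 82.9160 per 1,000.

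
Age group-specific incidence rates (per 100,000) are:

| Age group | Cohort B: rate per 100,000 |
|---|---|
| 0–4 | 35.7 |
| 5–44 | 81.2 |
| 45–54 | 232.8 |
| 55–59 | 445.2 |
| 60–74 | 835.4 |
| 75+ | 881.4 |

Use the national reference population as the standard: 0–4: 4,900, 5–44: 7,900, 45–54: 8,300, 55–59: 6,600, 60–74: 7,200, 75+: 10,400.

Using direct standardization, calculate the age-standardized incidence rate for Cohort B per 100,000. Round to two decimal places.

Standard total = 45,300; weights = 0.1082, 0.1744, 0.1832, 0.1457, 0.1589, 0.2296.
Standardized rate: 0.1082×35.7 + 0.1744×81.2 + 0.1832×232.8 + 0.1457×445.2 + 0.1589×835.4 + 0.2296×881.4 = 460.6713 per 100,000.

460.67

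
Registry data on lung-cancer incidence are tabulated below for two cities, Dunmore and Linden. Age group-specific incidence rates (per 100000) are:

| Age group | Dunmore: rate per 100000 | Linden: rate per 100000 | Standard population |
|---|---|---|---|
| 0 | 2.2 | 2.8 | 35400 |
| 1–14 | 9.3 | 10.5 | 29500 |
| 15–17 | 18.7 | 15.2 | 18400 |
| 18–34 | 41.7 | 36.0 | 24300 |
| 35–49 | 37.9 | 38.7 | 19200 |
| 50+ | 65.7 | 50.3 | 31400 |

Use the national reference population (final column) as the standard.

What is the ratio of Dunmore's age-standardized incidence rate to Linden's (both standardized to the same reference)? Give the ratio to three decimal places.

Standard total = 158200; weights = 0.2238, 0.1865, 0.1163, 0.1536, 0.1214, 0.1985.
Dunmore: 0.2238×2.2 + 0.1865×9.3 + 0.1163×18.7 + 0.1536×41.7 + 0.1214×37.9 + 0.1985×65.7 = 28.4468 per 100000.
Linden: 0.2238×2.8 + 0.1865×10.5 + 0.1163×15.2 + 0.1536×36.0 + 0.1214×38.7 + 0.1985×50.3 = 24.5626 per 100000.
Ratio = 28.4468 ÷ 24.5626 = 1.15813.

1.158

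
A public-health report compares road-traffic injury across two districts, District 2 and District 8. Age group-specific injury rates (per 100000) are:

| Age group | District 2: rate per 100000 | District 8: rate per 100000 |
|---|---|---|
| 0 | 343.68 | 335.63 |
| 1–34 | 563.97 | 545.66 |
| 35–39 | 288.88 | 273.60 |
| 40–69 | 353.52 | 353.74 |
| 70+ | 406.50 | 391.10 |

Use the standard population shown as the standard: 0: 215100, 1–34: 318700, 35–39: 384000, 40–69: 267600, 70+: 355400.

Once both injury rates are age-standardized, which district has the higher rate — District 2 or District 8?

Standard total = 1540800; weights = 0.1396, 0.2068, 0.2492, 0.1737, 0.2307.
District 2: 0.1396×343.68 + 0.2068×563.97 + 0.2492×288.88 + 0.1737×353.52 + 0.2307×406.50 = 391.7866 per 100000.
District 8: 0.1396×335.63 + 0.2068×545.66 + 0.2492×273.60 + 0.1737×353.74 + 0.2307×391.10 = 379.5535 per 100000.

District 2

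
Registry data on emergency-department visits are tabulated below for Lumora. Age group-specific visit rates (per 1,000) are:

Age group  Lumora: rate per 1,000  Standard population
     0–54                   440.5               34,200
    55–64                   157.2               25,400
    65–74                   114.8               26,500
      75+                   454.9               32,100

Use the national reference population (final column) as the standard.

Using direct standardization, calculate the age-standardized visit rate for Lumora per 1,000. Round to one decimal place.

310.5

Standard total = 118,200; weights = 0.2893, 0.2149, 0.2242, 0.2716.
Standardized rate: 0.2893×440.5 + 0.2149×157.2 + 0.2242×114.8 + 0.2716×454.9 = 310.5116 per 1,000.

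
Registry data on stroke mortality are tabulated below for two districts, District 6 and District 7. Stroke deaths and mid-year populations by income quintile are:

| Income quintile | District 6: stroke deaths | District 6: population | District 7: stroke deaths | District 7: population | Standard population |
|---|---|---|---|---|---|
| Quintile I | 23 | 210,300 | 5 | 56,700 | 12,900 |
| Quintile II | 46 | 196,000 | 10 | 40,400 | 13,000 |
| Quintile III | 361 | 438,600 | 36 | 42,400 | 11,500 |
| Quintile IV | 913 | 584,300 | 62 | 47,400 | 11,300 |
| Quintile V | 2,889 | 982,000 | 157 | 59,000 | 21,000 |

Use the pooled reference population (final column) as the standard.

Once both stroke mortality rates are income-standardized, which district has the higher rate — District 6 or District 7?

District 6

Income-specific rates per 100,000 for District 6: 10.94, 23.47, 82.31, 156.26, 294.20.
For District 7: 8.82, 24.75, 84.91, 130.80, 266.10.
Standard total = 69,700; weights = 0.1851, 0.1865, 0.1650, 0.1621, 0.3013.
District 6: 0.1851×10.94 + 0.1865×23.47 + 0.1650×82.31 + 0.1621×156.26 + 0.3013×294.20 = 133.9528 per 100,000.
District 7: 0.1851×8.82 + 0.1865×24.75 + 0.1650×84.91 + 0.1621×130.80 + 0.3013×266.10 = 121.6377 per 100,000.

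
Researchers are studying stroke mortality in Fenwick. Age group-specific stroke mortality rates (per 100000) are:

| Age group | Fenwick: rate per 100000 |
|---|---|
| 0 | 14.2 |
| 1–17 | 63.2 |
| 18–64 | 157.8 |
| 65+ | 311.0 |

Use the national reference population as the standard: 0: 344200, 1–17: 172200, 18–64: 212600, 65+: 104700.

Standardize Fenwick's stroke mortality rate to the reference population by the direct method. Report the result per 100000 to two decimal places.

98.21

Standard total = 833700; weights = 0.4129, 0.2065, 0.2550, 0.1256.
Standardized rate: 0.4129×14.2 + 0.2065×63.2 + 0.2550×157.8 + 0.1256×311.0 = 98.2136 per 100000.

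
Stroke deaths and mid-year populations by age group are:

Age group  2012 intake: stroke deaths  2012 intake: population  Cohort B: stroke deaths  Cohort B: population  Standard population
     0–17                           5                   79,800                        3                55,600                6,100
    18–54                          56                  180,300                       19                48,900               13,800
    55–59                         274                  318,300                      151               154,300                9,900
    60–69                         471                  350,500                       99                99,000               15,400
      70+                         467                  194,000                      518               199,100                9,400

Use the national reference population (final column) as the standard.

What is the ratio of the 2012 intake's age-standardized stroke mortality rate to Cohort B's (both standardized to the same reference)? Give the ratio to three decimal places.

1.023

Age-specific rates per 100,000 for the 2012 intake: 6.27, 31.06, 86.08, 134.38, 240.72.
For Cohort B: 5.40, 38.85, 97.86, 100.00, 260.17.
Standard total = 54,600; weights = 0.1117, 0.2527, 0.1813, 0.2821, 0.1722.
The 2012 intake: 0.1117×6.27 + 0.2527×31.06 + 0.1813×86.08 + 0.2821×134.38 + 0.1722×240.72 = 103.5033 per 100,000.
Cohort B: 0.1117×5.40 + 0.2527×38.85 + 0.1813×97.86 + 0.2821×100.00 + 0.1722×260.17 = 101.1638 per 100,000.
Ratio = 103.5033 ÷ 101.1638 = 1.02313.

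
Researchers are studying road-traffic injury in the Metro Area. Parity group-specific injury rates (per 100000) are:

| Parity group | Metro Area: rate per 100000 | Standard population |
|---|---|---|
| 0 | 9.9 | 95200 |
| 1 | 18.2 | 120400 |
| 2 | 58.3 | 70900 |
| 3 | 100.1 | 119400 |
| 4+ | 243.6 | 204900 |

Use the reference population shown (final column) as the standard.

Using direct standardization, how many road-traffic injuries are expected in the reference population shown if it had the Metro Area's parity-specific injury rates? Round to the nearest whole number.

Expected road-traffic injuries = Σ (standard pop × parity-specific rate ÷ 100000)
= 95200×9.9/100000 + 120400×18.2/100000 + 70900×58.3/100000 + 119400×100.1/100000 + 204900×243.6/100000
= 9.42 + 21.91 + 41.33 + 119.52 + 499.14 = 691.33.

691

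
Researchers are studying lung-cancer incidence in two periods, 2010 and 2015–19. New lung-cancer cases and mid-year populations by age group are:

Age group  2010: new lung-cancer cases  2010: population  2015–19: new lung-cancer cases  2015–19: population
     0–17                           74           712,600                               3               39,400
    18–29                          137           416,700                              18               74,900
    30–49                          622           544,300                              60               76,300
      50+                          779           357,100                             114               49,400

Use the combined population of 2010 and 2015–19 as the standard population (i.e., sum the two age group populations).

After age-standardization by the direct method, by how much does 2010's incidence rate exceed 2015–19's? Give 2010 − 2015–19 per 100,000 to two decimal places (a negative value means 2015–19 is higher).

10.31

Age-specific rates per 100,000 for 2010: 10.38, 32.88, 114.28, 218.15.
For 2015–19: 7.61, 24.03, 78.64, 230.77.
Combined standard total = 2,270,700; weights = 0.3312, 0.2165, 0.2733, 0.1790.
2010: 0.3312×10.38 + 0.2165×32.88 + 0.2733×114.28 + 0.1790×218.15 = 80.8417 per 100,000.
2015–19: 0.3312×7.61 + 0.2165×24.03 + 0.2733×78.64 + 0.1790×230.77 = 70.5288 per 100,000.
Difference = 80.8417 − 70.5288 = 10.3129.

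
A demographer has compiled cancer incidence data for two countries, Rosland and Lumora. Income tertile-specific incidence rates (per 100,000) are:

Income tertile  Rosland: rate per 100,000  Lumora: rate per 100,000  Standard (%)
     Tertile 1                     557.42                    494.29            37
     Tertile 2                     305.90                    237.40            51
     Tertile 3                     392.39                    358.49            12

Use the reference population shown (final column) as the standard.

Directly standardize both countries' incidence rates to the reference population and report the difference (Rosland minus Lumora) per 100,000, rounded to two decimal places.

Standard weights: 0.37, 0.51, 0.12.
Rosland: 0.3700×557.42 + 0.5100×305.90 + 0.1200×392.39 = 409.3412 per 100,000.
Lumora: 0.3700×494.29 + 0.5100×237.40 + 0.1200×358.49 = 346.9801 per 100,000.
Difference = 409.3412 − 346.9801 = 62.3611.

62.36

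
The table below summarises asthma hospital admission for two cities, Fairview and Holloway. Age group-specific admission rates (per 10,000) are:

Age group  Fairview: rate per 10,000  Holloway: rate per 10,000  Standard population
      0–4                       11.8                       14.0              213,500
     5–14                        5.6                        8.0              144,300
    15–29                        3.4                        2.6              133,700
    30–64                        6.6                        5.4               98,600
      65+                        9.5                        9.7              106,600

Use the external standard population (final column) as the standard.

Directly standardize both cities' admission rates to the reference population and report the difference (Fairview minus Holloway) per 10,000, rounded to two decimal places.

-0.88

Standard total = 696,700; weights = 0.3064, 0.2071, 0.1919, 0.1415, 0.1530.
Fairview: 0.3064×11.8 + 0.2071×5.6 + 0.1919×3.4 + 0.1415×6.6 + 0.1530×9.5 = 7.8160 per 10,000.
Holloway: 0.3064×14.0 + 0.2071×8.0 + 0.1919×2.6 + 0.1415×5.4 + 0.1530×9.7 = 8.6945 per 10,000.
Difference = 7.8160 − 8.6945 = -0.8785.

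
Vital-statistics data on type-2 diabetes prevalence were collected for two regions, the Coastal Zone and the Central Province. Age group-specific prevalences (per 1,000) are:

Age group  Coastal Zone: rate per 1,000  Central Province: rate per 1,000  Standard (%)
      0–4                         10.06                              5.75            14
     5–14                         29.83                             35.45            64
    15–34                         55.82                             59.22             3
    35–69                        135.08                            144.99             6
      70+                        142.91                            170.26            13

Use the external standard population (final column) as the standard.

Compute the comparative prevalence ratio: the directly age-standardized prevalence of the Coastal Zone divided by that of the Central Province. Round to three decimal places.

0.871

Standard weights: 0.14, 0.64, 0.03, 0.06, 0.13.
The Coastal Zone: 0.1400×10.06 + 0.6400×29.83 + 0.0300×55.82 + 0.0600×135.08 + 0.1300×142.91 = 48.8573 per 1,000.
The Central Province: 0.1400×5.75 + 0.6400×35.45 + 0.0300×59.22 + 0.0600×144.99 + 0.1300×170.26 = 56.1028 per 1,000.
Ratio = 48.8573 ÷ 56.1028 = 0.87085.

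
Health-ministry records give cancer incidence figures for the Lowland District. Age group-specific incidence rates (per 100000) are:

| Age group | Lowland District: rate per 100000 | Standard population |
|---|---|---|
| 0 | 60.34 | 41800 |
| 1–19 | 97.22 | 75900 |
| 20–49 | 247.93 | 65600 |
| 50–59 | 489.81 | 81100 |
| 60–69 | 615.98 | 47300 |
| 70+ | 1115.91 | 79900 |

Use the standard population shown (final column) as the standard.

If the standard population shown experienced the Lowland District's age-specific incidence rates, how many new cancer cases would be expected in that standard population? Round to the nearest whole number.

Expected new cancer cases = Σ (standard pop × age-specific rate ÷ 100000)
= 41800×60.34/100000 + 75900×97.22/100000 + 65600×247.93/100000 + 81100×489.81/100000 + 47300×615.98/100000 + 79900×1115.91/100000
= 25.22 + 73.79 + 162.64 + 397.24 + 291.36 + 891.61 = 1841.86.

1842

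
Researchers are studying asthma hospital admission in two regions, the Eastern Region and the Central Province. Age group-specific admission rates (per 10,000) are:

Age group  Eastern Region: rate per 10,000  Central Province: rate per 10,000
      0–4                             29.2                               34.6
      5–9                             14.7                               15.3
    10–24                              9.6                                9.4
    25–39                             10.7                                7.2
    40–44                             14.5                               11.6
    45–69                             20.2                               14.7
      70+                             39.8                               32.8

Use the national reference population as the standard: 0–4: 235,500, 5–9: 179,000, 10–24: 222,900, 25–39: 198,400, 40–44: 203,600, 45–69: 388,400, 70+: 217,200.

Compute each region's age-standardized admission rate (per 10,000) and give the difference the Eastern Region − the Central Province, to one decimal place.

Standard total = 1,645,000; weights = 0.1432, 0.1088, 0.1355, 0.1206, 0.1238, 0.2361, 0.1320.
The Eastern Region: 0.1432×29.2 + 0.1088×14.7 + 0.1355×9.6 + 0.1206×10.7 + 0.1238×14.5 + 0.2361×20.2 + 0.1320×39.8 = 20.1903 per 10,000.
The Central Province: 0.1432×34.6 + 0.1088×15.3 + 0.1355×9.4 + 0.1206×7.2 + 0.1238×11.6 + 0.2361×14.7 + 0.1320×32.8 = 17.9977 per 10,000.
Difference = 20.1903 − 17.9977 = 2.1927.

2.2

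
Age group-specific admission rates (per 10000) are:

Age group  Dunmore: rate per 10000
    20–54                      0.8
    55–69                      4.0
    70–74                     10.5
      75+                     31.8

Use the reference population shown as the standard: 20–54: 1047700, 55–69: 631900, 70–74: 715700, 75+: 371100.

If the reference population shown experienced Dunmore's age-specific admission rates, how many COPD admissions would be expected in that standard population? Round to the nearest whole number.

Expected COPD admissions = Σ (standard pop × age-specific rate ÷ 10000)
= 1047700×0.8/10000 + 631900×4.0/10000 + 715700×10.5/10000 + 371100×31.8/10000
= 83.82 + 252.76 + 751.49 + 1180.10 = 2268.16.

2268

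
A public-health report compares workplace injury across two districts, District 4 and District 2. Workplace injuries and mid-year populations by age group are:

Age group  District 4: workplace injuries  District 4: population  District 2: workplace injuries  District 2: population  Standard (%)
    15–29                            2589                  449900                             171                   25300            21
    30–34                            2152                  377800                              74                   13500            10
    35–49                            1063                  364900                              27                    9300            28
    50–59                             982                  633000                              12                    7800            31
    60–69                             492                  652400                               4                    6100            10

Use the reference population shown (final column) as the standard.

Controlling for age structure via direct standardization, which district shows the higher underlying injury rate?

District 2

Age-specific rates per 10000 for District 4: 57.55, 56.96, 29.13, 15.51, 7.54.
For District 2: 67.59, 54.81, 29.03, 15.38, 6.56.
Standard weights: 0.21, 0.10, 0.28, 0.31, 0.10.
District 4: 0.2100×57.55 + 0.1000×56.96 + 0.2800×29.13 + 0.3100×15.51 + 0.1000×7.54 = 31.5009 per 10000.
District 2: 0.2100×67.59 + 0.1000×54.81 + 0.2800×29.03 + 0.3100×15.38 + 0.1000×6.56 = 33.2292 per 10000.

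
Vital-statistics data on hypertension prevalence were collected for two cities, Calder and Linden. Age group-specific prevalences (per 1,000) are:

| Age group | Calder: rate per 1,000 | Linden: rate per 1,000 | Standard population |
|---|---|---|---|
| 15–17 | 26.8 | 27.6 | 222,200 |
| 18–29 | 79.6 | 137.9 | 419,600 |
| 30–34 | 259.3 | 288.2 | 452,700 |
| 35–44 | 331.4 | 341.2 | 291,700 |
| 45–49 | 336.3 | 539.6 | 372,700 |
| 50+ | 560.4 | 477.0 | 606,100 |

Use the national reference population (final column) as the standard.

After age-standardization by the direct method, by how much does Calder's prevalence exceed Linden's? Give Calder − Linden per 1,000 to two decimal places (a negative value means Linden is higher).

Standard total = 2,365,000; weights = 0.0940, 0.1774, 0.1914, 0.1233, 0.1576, 0.2563.
Calder: 0.0940×26.8 + 0.1774×79.6 + 0.1914×259.3 + 0.1233×331.4 + 0.1576×336.3 + 0.2563×560.4 = 303.7662 per 1,000.
Linden: 0.0940×27.6 + 0.1774×137.9 + 0.1914×288.2 + 0.1233×341.2 + 0.1576×539.6 + 0.2563×477.0 = 331.5900 per 1,000.
Difference = 303.7662 − 331.5900 = -27.8238.

-27.82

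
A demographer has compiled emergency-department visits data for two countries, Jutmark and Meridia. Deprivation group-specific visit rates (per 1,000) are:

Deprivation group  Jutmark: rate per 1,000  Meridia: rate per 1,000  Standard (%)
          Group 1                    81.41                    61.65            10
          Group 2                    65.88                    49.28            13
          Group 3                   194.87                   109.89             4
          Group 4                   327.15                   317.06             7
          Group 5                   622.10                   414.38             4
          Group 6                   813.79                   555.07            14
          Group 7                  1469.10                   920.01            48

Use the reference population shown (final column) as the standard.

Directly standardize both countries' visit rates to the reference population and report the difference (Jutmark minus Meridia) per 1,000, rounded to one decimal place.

316.3

Standard weights: 0.10, 0.13, 0.04, 0.07, 0.04, 0.14, 0.48.
Jutmark: 0.1000×81.41 + 0.1300×65.88 + 0.0400×194.87 + 0.0700×327.15 + 0.0400×622.10 + 0.1400×813.79 + 0.4800×1469.10 = 891.3833 per 1,000.
Meridia: 0.1000×61.65 + 0.1300×49.28 + 0.0400×109.89 + 0.0700×317.06 + 0.0400×414.38 + 0.1400×555.07 + 0.4800×920.01 = 575.0510 per 1,000.
Difference = 891.3833 − 575.0510 = 316.3323.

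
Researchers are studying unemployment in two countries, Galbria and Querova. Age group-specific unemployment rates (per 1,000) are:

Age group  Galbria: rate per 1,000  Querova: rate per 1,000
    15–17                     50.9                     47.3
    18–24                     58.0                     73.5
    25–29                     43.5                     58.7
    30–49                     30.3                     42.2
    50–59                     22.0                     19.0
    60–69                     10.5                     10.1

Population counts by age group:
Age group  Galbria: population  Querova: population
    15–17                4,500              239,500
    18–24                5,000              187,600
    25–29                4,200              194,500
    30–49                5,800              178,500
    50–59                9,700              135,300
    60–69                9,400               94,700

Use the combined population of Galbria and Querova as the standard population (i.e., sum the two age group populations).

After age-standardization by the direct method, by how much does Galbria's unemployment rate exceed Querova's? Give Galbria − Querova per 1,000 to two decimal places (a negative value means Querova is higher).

-6.40

Combined standard total = 1,068,700; weights = 0.2283, 0.1802, 0.1859, 0.1725, 0.1357, 0.0974.
Galbria: 0.2283×50.9 + 0.1802×58.0 + 0.1859×43.5 + 0.1725×30.3 + 0.1357×22.0 + 0.0974×10.5 = 39.3948 per 1,000.
Querova: 0.2283×47.3 + 0.1802×73.5 + 0.1859×58.7 + 0.1725×42.2 + 0.1357×19.0 + 0.0974×10.1 = 45.7985 per 1,000.
Difference = 39.3948 − 45.7985 = -6.4037.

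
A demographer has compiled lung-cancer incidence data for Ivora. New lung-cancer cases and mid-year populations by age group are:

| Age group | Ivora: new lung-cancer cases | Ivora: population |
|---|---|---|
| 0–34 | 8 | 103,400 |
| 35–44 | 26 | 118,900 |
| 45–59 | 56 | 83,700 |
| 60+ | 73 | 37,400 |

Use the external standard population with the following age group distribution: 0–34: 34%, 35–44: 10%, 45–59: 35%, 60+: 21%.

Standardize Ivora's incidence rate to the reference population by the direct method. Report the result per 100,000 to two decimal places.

Age-specific rates per 100,000 for Ivora: 7.74, 21.87, 66.91, 195.19.
Standard weights: 0.34, 0.10, 0.35, 0.21.
Standardized rate: 0.3400×7.74 + 0.1000×21.87 + 0.3500×66.91 + 0.2100×195.19 = 69.2235 per 100,000.

69.22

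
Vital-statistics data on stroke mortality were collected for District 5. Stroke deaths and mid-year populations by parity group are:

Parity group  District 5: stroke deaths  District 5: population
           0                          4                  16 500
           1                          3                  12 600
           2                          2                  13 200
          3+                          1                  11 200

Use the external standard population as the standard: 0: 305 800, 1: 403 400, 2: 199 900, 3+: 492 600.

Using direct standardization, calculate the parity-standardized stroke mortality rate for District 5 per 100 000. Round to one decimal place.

Parity-specific rates per 100 000 for District 5: 24.24, 23.81, 15.15, 8.93.
Standard total = 1 401 700; weights = 0.2182, 0.2878, 0.1426, 0.3514.
Standardized rate: 0.2182×24.24 + 0.2878×23.81 + 0.1426×15.15 + 0.3514×8.93 = 17.4396 per 100 000.

17.4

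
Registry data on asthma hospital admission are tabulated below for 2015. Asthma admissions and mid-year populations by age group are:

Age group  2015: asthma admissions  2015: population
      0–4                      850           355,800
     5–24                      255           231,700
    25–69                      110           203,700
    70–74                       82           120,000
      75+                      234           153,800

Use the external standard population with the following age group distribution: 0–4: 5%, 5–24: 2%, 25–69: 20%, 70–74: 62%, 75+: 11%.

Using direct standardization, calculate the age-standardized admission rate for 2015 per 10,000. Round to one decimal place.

Age-specific rates per 10,000 for 2015: 23.89, 11.01, 5.40, 6.83, 15.21.
Standard weights: 0.05, 0.02, 0.20, 0.62, 0.11.
Standardized rate: 0.0500×23.89 + 0.0200×11.01 + 0.2000×5.40 + 0.6200×6.83 + 0.1100×15.21 = 8.4049 per 10,000.

8.4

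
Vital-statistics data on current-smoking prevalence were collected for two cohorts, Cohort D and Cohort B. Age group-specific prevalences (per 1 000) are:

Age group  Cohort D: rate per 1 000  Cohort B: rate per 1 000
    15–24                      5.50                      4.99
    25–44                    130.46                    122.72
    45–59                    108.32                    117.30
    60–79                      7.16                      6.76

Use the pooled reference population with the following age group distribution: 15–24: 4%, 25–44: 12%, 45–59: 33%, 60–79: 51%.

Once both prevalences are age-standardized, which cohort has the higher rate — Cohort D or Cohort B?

Cohort B

Standard weights: 0.04, 0.12, 0.33, 0.51.
Cohort D: 0.0400×5.50 + 0.1200×130.46 + 0.3300×108.32 + 0.5100×7.16 = 55.2724 per 1 000.
Cohort B: 0.0400×4.99 + 0.1200×122.72 + 0.3300×117.30 + 0.5100×6.76 = 57.0826 per 1 000.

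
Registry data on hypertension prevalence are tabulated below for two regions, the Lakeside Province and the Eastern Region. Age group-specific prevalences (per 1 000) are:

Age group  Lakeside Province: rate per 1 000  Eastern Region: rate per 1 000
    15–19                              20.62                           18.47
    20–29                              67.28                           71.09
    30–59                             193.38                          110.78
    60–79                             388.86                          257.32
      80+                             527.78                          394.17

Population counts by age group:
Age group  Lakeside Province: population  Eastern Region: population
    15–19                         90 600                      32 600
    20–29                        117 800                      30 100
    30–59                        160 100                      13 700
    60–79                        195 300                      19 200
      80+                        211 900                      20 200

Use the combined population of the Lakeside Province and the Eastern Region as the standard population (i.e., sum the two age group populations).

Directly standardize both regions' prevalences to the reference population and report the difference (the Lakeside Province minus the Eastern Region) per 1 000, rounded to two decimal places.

Combined standard total = 891 500; weights = 0.1382, 0.1659, 0.1950, 0.2406, 0.2603.
The Lakeside Province: 0.1382×20.62 + 0.1659×67.28 + 0.1950×193.38 + 0.2406×388.86 + 0.2603×527.78 = 282.6795 per 1 000.
The Eastern Region: 0.1382×18.47 + 0.1659×71.09 + 0.1950×110.78 + 0.2406×257.32 + 0.2603×394.17 = 200.4770 per 1 000.
Difference = 282.6795 − 200.4770 = 82.2024.

82.20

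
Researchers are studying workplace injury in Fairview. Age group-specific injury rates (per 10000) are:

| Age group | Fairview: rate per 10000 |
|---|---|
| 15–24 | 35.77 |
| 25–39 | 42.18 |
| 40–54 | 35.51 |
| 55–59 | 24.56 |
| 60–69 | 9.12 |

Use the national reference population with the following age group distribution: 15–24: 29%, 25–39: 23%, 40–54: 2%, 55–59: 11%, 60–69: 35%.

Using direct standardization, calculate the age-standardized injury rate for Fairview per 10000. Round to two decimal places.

Standard weights: 0.29, 0.23, 0.02, 0.11, 0.35.
Standardized rate: 0.2900×35.77 + 0.2300×42.18 + 0.0200×35.51 + 0.1100×24.56 + 0.3500×9.12 = 26.6785 per 10000.

26.68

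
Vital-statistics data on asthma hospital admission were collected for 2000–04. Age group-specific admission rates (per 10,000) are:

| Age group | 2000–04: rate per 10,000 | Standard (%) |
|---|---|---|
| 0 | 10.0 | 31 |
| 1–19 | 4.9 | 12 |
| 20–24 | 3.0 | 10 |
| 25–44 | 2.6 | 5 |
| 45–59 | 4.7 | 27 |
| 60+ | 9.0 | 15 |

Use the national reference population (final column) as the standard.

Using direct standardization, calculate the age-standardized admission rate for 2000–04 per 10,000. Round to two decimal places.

Standard weights: 0.31, 0.12, 0.10, 0.05, 0.27, 0.15.
Standardized rate: 0.3100×10.0 + 0.1200×4.9 + 0.1000×3.0 + 0.0500×2.6 + 0.2700×4.7 + 0.1500×9.0 = 6.7370 per 10,000.

6.74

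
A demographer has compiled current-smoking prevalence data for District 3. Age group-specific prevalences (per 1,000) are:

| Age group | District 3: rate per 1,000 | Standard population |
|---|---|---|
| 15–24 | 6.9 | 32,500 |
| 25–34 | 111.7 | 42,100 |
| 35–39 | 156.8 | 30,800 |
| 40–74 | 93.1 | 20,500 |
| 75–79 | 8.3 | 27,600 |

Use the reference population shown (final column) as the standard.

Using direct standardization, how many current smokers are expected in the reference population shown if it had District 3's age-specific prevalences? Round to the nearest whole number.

Expected current smokers = Σ (standard pop × age-specific rate ÷ 1,000)
= 32,500×6.9/1,000 + 42,100×111.7/1,000 + 30,800×156.8/1,000 + 20,500×93.1/1,000 + 27,600×8.3/1,000
= 224.25 + 4702.57 + 4829.44 + 1908.55 + 229.08 = 11893.89.

11894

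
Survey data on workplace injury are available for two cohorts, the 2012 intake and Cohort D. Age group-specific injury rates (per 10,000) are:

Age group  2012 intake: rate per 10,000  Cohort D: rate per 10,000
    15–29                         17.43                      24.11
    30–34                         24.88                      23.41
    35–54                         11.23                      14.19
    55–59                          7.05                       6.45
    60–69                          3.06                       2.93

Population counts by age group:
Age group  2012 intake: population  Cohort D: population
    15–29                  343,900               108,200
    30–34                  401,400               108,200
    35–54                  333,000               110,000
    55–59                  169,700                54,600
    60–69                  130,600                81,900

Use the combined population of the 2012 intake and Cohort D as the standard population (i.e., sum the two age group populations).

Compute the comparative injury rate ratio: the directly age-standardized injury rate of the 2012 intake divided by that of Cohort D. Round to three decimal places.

Combined standard total = 1,841,500; weights = 0.2455, 0.2767, 0.2406, 0.1218, 0.1154.
The 2012 intake: 0.2455×17.43 + 0.2767×24.88 + 0.2406×11.23 + 0.1218×7.05 + 0.1154×3.06 = 15.0776 per 10,000.
Cohort D: 0.2455×24.11 + 0.2767×23.41 + 0.2406×14.19 + 0.1218×6.45 + 0.1154×2.93 = 16.9348 per 10,000.
Ratio = 15.0776 ÷ 16.9348 = 0.89033.

0.890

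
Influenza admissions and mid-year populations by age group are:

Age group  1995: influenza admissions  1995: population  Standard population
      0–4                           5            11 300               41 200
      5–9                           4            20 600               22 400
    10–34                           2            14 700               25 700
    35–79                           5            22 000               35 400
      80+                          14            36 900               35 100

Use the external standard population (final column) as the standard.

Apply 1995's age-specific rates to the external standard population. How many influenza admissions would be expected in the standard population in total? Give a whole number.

47

Age-specific rates per 100 000 for 1995: 44.25, 19.42, 13.61, 22.73, 37.94.
Expected influenza admissions = Σ (standard pop × age-specific rate ÷ 100 000)
= 41 200×44.25/100 000 + 22 400×19.42/100 000 + 25 700×13.61/100 000 + 35 400×22.73/100 000 + 35 100×37.94/100 000
= 18.23 + 4.35 + 3.50 + 8.05 + 13.32 = 47.44.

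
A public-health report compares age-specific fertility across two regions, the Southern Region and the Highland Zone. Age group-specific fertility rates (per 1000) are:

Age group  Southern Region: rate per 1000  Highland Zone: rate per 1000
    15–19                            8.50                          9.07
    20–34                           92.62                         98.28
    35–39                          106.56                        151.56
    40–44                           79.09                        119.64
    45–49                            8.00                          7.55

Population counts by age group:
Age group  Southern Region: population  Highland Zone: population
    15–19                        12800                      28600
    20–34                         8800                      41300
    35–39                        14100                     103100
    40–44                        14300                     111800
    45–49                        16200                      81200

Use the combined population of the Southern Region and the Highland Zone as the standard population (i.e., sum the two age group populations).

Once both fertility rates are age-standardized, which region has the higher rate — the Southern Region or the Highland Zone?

Combined standard total = 432200; weights = 0.0958, 0.1159, 0.2712, 0.2918, 0.2254.
The Southern Region: 0.0958×8.50 + 0.1159×92.62 + 0.2712×106.56 + 0.2918×79.09 + 0.2254×8.00 = 65.3249 per 1000.
The Highland Zone: 0.0958×9.07 + 0.1159×98.28 + 0.2712×151.56 + 0.2918×119.64 + 0.2254×7.55 = 89.9679 per 1000.

Highland Zone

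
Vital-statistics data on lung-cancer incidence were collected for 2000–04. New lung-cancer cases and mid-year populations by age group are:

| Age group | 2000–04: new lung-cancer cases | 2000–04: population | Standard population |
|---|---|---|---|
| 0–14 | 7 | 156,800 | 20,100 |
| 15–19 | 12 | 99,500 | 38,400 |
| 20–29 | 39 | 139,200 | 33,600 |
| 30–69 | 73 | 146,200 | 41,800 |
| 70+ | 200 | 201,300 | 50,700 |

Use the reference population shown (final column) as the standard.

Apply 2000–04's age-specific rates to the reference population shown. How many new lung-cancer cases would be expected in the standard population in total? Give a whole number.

86

Age-specific rates per 100,000 for 2000–04: 4.46, 12.06, 28.02, 49.93, 99.35.
Expected new lung-cancer cases = Σ (standard pop × age-specific rate ÷ 100,000)
= 20,100×4.46/100,000 + 38,400×12.06/100,000 + 33,600×28.02/100,000 + 41,800×49.93/100,000 + 50,700×99.35/100,000
= 0.90 + 4.63 + 9.41 + 20.87 + 50.37 = 86.19.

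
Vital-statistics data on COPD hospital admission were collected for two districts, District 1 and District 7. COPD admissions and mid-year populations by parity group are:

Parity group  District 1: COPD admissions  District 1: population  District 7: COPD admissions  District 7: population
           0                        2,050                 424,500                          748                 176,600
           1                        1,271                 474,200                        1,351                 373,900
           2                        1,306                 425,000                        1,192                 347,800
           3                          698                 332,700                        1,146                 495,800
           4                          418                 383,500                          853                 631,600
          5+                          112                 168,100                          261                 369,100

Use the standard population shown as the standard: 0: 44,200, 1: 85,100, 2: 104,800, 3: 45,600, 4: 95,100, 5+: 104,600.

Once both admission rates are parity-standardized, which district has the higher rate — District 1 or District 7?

District 7

Parity-specific rates per 10,000 for District 1: 48.29, 26.80, 30.73, 20.98, 10.90, 6.66.
For District 7: 42.36, 36.13, 34.27, 23.11, 13.51, 7.07.
Standard total = 479,400; weights = 0.0922, 0.1775, 0.2186, 0.0951, 0.1984, 0.2182.
District 1: 0.0922×48.29 + 0.1775×26.80 + 0.2186×30.73 + 0.0951×20.98 + 0.1984×10.90 + 0.2182×6.66 = 21.5395 per 10,000.
District 7: 0.0922×42.36 + 0.1775×36.13 + 0.2186×34.27 + 0.0951×23.11 + 0.1984×13.51 + 0.2182×7.07 = 24.2319 per 10,000.
The crude rates (26.52 vs 23.18) would put District 1 higher, but that reflects its parity composition; once standardized to a common parity structure, District 7 has the higher underlying rate.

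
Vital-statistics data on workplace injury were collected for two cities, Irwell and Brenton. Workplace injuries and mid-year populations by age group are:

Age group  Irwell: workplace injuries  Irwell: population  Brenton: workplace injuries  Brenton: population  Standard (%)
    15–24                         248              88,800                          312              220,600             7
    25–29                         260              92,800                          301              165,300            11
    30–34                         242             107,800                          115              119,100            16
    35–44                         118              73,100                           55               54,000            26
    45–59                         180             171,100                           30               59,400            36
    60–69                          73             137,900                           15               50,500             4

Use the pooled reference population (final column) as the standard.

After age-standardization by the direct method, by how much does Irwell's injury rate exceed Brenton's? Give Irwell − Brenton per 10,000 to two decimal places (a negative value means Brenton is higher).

Age-specific rates per 10,000 for Irwell: 27.93, 28.02, 22.45, 16.14, 10.52, 5.29.
For Brenton: 14.14, 18.21, 9.66, 10.19, 5.05, 2.97.
Standard weights: 0.07, 0.11, 0.16, 0.26, 0.36, 0.04.
Irwell: 0.0700×27.93 + 0.1100×28.02 + 0.1600×22.45 + 0.2600×16.14 + 0.3600×10.52 + 0.0400×5.29 = 16.8247 per 10,000.
Brenton: 0.0700×14.14 + 0.1100×18.21 + 0.1600×9.66 + 0.2600×10.19 + 0.3600×5.05 + 0.0400×2.97 = 9.1231 per 10,000.
Difference = 16.8247 − 9.1231 = 7.7016.

7.70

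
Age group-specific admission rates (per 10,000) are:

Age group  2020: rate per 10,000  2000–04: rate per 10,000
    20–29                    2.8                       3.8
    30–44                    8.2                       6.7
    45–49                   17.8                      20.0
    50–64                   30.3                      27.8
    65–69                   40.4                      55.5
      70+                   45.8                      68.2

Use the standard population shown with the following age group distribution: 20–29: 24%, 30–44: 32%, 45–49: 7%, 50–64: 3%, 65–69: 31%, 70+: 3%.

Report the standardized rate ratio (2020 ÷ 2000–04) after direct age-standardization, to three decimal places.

0.788

Standard weights: 0.24, 0.32, 0.07, 0.03, 0.31, 0.03.
2020: 0.2400×2.8 + 0.3200×8.2 + 0.0700×17.8 + 0.0300×30.3 + 0.3100×40.4 + 0.0300×45.8 = 19.3490 per 10,000.
2000–04: 0.2400×3.8 + 0.3200×6.7 + 0.0700×20.0 + 0.0300×27.8 + 0.3100×55.5 + 0.0300×68.2 = 24.5410 per 10,000.
Ratio = 19.3490 ÷ 24.5410 = 0.78844.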